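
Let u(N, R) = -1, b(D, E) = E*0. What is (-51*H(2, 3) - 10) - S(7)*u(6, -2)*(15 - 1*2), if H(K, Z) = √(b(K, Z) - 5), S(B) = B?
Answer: 81 - 51*I*√5 ≈ 81.0 - 114.04*I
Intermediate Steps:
b(D, E) = 0
H(K, Z) = I*√5 (H(K, Z) = √(0 - 5) = √(-5) = I*√5)
(-51*H(2, 3) - 10) - S(7)*u(6, -2)*(15 - 1*2) = (-51*I*√5 - 10) - 7*(-1)*(15 - 1*2) = (-51*I*√5 - 10) - (-7)*(15 - 2) = (-10 - 51*I*√5) - (-7)*13 = (-10 - 51*I*√5) - 1*(-91) = (-10 - 51*I*√5) + 91 = 81 - 51*I*√5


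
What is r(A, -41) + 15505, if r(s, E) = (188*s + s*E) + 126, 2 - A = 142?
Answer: -4949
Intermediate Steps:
A = -140 (A = 2 - 1*142 = 2 - 142 = -140)
r(s, E) = 126 + 188*s + E*s (r(s, E) = (188*s + E*s) + 126 = 126 + 188*s + E*s)
r(A, -41) + 15505 = (126 + 188*(-140) - 41*(-140)) + 15505 = (126 - 26320 + 5740) + 15505 = -20454 + 15505 = -4949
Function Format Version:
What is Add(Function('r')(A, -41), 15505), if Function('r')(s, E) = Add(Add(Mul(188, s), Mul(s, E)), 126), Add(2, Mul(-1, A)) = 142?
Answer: -4949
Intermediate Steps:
A = -140 (A = Add(2, Mul(-1, 142)) = Add(2, -142) = -140)
Function('r')(s, E) = Add(126, Mul(188, s), Mul(E, s)) (Function('r')(s, E) = Add(Add(Mul(188, s), Mul(E, s)), 126) = Add(126, Mul(188, s), Mul(E, s)))
Add(Function('r')(A, -41), 15505) = Add(Add(126, Mul(188, -140), Mul(-41, -140)), 15505) = Add(Add(126, -26320, 5740), 15505) = Add(-20454, 15505) = -4949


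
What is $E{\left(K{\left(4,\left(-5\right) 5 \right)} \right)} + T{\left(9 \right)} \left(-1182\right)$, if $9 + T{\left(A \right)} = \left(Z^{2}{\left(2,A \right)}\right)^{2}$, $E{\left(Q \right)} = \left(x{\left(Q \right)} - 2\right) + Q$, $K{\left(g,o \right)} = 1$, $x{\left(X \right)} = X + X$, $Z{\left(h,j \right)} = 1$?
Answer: $9457$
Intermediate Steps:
$x{\left(X \right)} = 2 X$
$E{\left(Q \right)} = -2 + 3 Q$ ($E{\left(Q \right)} = \left(2 Q - 2\right) + Q = \left(-2 + 2 Q\right) + Q = -2 + 3 Q$)
$T{\left(A \right)} = -8$ ($T{\left(A \right)} = -9 + \left(1^{2}\right)^{2} = -9 + 1^{2} = -9 + 1 = -8$)
$E{\left(K{\left(4,\left(-5\right) 5 \right)} \right)} + T{\left(9 \right)} \left(-1182\right) = \left(-2 + 3 \cdot 1\right) - -9456 = \left(-2 + 3\right) + 9456 = 1 + 9456 = 9457$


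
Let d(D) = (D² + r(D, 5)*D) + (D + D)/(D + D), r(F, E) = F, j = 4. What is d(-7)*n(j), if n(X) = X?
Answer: 396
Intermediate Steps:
d(D) = 1 + 2*D² (d(D) = (D² + D*D) + (D + D)/(D + D) = (D² + D²) + (2*D)/((2*D)) = 2*D² + (2*D)*(1/(2*D)) = 2*D² + 1 = 1 + 2*D²)
d(-7)*n(j) = (1 + 2*(-7)²)*4 = (1 + 2*49)*4 = (1 + 98)*4 = 99*4 = 396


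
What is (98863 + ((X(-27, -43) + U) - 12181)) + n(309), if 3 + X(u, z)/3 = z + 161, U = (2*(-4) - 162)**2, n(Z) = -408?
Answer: 115519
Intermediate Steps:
U = 28900 (U = (-8 - 162)**2 = (-170)**2 = 28900)
X(u, z) = 474 + 3*z (X(u, z) = -9 + 3*(z + 161) = -9 + 3*(161 + z) = -9 + (483 + 3*z) = 474 + 3*z)
(98863 + ((X(-27, -43) + U) - 12181)) + n(309) = (98863 + (((474 + 3*(-43)) + 28900) - 12181)) - 408 = (98863 + (((474 - 129) + 28900) - 12181)) - 408 = (98863 + ((345 + 28900) - 12181)) - 408 = (98863 + (29245 - 12181)) - 408 = (98863 + 17064) - 408 = 115927 - 408 = 115519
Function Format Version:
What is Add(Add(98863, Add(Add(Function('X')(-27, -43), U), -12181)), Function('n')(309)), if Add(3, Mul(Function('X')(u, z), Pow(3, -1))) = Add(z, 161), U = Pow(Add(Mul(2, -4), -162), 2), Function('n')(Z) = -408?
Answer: 115519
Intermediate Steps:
U = 28900 (U = Pow(Add(-8, -162), 2) = Pow(-170, 2) = 28900)
Function('X')(u, z) = Add(474, Mul(3, z)) (Function('X')(u, z) = Add(-9, Mul(3, Add(z, 161))) = Add(-9, Mul(3, Add(161, z))) = Add(-9, Add(483, Mul(3, z))) = Add(474, Mul(3, z)))
Add(Add(98863, Add(Add(Function('X')(-27, -43), U), -12181)), Function('n')(309)) = Add(Add(98863, Add(Add(Add(474, Mul(3, -43)), 28900), -12181)), -408) = Add(Add(98863, Add(Add(Add(474, -129), 28900), -12181)), -408) = Add(Add(98863, Add(Add(345, 28900), -12181)), -408) = Add(Add(98863, Add(29245, -12181)), -408) = Add(Add(98863, 17064), -408) = Add(115927, -408) = 115519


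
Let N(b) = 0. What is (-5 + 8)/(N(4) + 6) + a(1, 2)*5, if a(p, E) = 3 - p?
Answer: 21/2 ≈ 10.500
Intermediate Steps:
(-5 + 8)/(N(4) + 6) + a(1, 2)*5 = (-5 + 8)/(0 + 6) + (3 - 1*1)*5 = 3/6 + (3 - 1)*5 = 3*(⅙) + 2*5 = ½ + 10 = 21/2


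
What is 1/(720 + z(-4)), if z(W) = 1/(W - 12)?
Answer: 16/11519 ≈ 0.0013890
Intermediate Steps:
z(W) = 1/(-12 + W)
1/(720 + z(-4)) = 1/(720 + 1/(-12 - 4)) = 1/(720 + 1/(-16)) = 1/(720 - 1/16) = 1/(11519/16) = 16/11519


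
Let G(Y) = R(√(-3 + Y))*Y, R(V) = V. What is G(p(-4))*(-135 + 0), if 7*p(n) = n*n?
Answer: -2160*I*√35/49 ≈ -260.79*I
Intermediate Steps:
p(n) = n²/7 (p(n) = (n*n)/7 = n²/7)
G(Y) = Y*√(-3 + Y) (G(Y) = √(-3 + Y)*Y = Y*√(-3 + Y))
G(p(-4))*(-135 + 0) = (((⅐)*(-4)²)*√(-3 + (⅐)*(-4)²))*(-135 + 0) = (((⅐)*16)*√(-3 + (⅐)*16))*(-135) = (16*√(-3 + 16/7)/7)*(-135) = (16*√(-5/7)/7)*(-135) = (16*(I*√35/7)/7)*(-135) = (16*I*√35/49)*(-135) = -2160*I*√35/49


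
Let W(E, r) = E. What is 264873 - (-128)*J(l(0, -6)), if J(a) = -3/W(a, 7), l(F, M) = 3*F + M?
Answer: 264937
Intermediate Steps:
l(F, M) = M + 3*F
J(a) = -3/a
264873 - (-128)*J(l(0, -6)) = 264873 - (-128)*(-3/(-6 + 3*0)) = 264873 - (-128)*(-3/(-6 + 0)) = 264873 - (-128)*(-3/(-6)) = 264873 - (-128)*(-3*(-⅙)) = 264873 - (-128)/2 = 264873 - 1*(-64) = 264873 + 64 = 264937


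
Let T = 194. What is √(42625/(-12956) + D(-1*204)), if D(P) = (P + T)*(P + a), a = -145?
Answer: √146317986785/6478 ≈ 59.048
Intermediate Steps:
D(P) = (-145 + P)*(194 + P) (D(P) = (P + 194)*(P - 145) = (194 + P)*(-145 + P) = (-145 + P)*(194 + P))
√(42625/(-12956) + D(-1*204)) = √(42625/(-12956) + (-28130 + (-1*204)² + 49*(-1*204))) = √(42625*(-1/12956) + (-28130 + (-204)² + 49*(-204))) = √(-42625/12956 + (-28130 + 41616 - 9996)) = √(-42625/12956 + 3490) = √(45173815/12956) = √146317986785/6478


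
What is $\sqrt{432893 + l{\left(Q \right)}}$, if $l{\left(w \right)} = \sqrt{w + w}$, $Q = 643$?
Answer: $\sqrt{432893 + \sqrt{1286}} \approx 657.97$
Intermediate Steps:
$l{\left(w \right)} = \sqrt{2} \sqrt{w}$ ($l{\left(w \right)} = \sqrt{2 w} = \sqrt{2} \sqrt{w}$)
$\sqrt{432893 + l{\left(Q \right)}} = \sqrt{432893 + \sqrt{2} \sqrt{643}} = \sqrt{432893 + \sqrt{1286}}$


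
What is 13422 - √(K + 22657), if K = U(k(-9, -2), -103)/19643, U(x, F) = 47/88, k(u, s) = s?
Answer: 13422 - √16924794002569310/864292 ≈ 13271.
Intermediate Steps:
U(x, F) = 47/88 (U(x, F) = 47*(1/88) = 47/88)
K = 47/1728584 (K = (47/88)/19643 = (47/88)*(1/19643) = 47/1728584 ≈ 2.7190e-5)
13422 - √(K + 22657) = 13422 - √(47/1728584 + 22657) = 13422 - √(39164527735/1728584) = 13422 - √16924794002569310/864292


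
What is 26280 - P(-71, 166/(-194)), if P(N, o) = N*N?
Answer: 21239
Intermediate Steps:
P(N, o) = N²
26280 - P(-71, 166/(-194)) = 26280 - 1*(-71)² = 26280 - 1*5041 = 26280 - 5041 = 21239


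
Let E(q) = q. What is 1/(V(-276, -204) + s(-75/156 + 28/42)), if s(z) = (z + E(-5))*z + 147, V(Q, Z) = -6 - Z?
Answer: 24336/8374141 ≈ 0.0029061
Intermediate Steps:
s(z) = 147 + z*(-5 + z) (s(z) = (z - 5)*z + 147 = (-5 + z)*z + 147 = z*(-5 + z) + 147 = 147 + z*(-5 + z))
1/(V(-276, -204) + s(-75/156 + 28/42)) = 1/((-6 - 1*(-204)) + (147 + (-75/156 + 28/42)² - 5*(-75/156 + 28/42))) = 1/((-6 + 204) + (147 + (-75*1/156 + 28*(1/42))² - 5*(-75*1/156 + 28*(1/42)))) = 1/(198 + (147 + (-25/52 + ⅔)² - 5*(-25/52 + ⅔))) = 1/(198 + (147 + (29/156)² - 5*29/156)) = 1/(198 + (147 + 841/24336 - 145/156)) = 1/(198 + 3555613/24336) = 1/(8374141/24336) = 24336/8374141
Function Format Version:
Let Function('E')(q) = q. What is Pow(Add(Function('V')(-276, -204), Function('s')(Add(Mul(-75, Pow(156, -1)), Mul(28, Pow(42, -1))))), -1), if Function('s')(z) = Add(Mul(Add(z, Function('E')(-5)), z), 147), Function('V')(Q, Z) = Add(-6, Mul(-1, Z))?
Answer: Rational(24336, 8374141) ≈ 0.0029061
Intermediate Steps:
Function('s')(z) = Add(147, Mul(z, Add(-5, z))) (Function('s')(z) = Add(Mul(Add(z, -5), z), 147) = Add(Mul(Add(-5, z), z), 147) = Add(Mul(z, Add(-5, z)), 147) = Add(147, Mul(z, Add(-5, z))))
Pow(Add(Function('V')(-276, -204), Function('s')(Add(Mul(-75, Pow(156, -1)), Mul(28, Pow(42, -1))))), -1) = Pow(Add(Add(-6, Mul(-1, -204)), Add(147, Pow(Add(Mul(-75, Pow(156, -1)), Mul(28, Pow(42, -1))), 2), Mul(-5, Add(Mul(-75, Pow(156, -1)), Mul(28, Pow(42, -1)))))), -1) = Pow(Add(Add(-6, 204), Add(147, Pow(Add(Mul(-75, Rational(1, 156)), Mul(28, Rational(1, 42))), 2), Mul(-5, Add(Mul(-75, Rational(1, 156)), Mul(28, Rational(1, 42)))))), -1) = Pow(Add(198, Add(147, Pow(Add(Rational(-25, 52), Rational(2, 3)), 2), Mul(-5, Add(Rational(-25, 52), Rational(2, 3))))), -1) = Pow(Add(198, Add(147, Pow(Rational(29, 156), 2), Mul(-5, Rational(29, 156)))), -1) = Pow(Add(198, Add(147, Rational(841, 24336), Rational(-145, 156))), -1) = Pow(Add(198, Rational(3555613, 24336)), -1) = Pow(Rational(8374141, 24336), -1) = Rational(24336, 8374141)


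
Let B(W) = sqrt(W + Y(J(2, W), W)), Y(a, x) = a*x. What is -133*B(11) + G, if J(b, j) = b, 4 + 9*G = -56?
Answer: -20/3 - 133*sqrt(33) ≈ -770.69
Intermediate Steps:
G = -20/3 (G = -4/9 + (1/9)*(-56) = -4/9 - 56/9 = -20/3 ≈ -6.6667)
B(W) = sqrt(3)*sqrt(W) (B(W) = sqrt(W + 2*W) = sqrt(3*W) = sqrt(3)*sqrt(W))
-133*B(11) + G = -133*sqrt(3)*sqrt(11) - 20/3 = -133*sqrt(33) - 20/3 = -20/3 - 133*sqrt(33)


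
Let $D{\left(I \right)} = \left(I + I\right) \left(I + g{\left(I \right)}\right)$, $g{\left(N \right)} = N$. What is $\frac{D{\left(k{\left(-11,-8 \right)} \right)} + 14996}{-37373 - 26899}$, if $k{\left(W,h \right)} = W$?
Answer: $- \frac{645}{2678} \approx -0.24085$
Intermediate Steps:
$D{\left(I \right)} = 4 I^{2}$ ($D{\left(I \right)} = \left(I + I\right) \left(I + I\right) = 2 I 2 I = 4 I^{2}$)
$\frac{D{\left(k{\left(-11,-8 \right)} \right)} + 14996}{-37373 - 26899} = \frac{4 \left(-11\right)^{2} + 14996}{-37373 - 26899} = \frac{4 \cdot 121 + 14996}{-64272} = \left(484 + 14996\right) \left(- \frac{1}{64272}\right) = 15480 \left(- \frac{1}{64272}\right) = - \frac{645}{2678}$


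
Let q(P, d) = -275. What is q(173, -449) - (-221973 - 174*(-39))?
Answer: 214912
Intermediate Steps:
q(173, -449) - (-221973 - 174*(-39)) = -275 - (-221973 - 174*(-39)) = -275 - (-221973 - 1*(-6786)) = -275 - (-221973 + 6786) = -275 - 1*(-215187) = -275 + 215187 = 214912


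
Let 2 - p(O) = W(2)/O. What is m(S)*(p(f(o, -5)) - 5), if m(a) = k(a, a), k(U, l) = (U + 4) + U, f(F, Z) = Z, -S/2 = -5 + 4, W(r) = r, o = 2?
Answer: -104/5 ≈ -20.800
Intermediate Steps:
S = 2 (S = -2*(-5 + 4) = -2*(-1) = 2)
p(O) = 2 - 2/O
k(U, l) = 4 + 2*U (k(U, l) = (4 + U) + U = 4 + 2*U)
m(a) = 4 + 2*a
m(S)*(p(f(o, -5)) - 5) = (4 + 2*2)*((2 - 2/(-5)) - 5) = (4 + 4)*((2 - 2*(-⅕)) - 5) = 8*((2 + ⅖) - 5) = 8*(12/5 - 5) = 8*(-13/5) = -104/5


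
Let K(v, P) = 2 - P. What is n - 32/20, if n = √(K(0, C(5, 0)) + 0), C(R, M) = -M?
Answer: -8/5 + √2 ≈ -0.18579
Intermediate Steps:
n = √2 (n = √((2 - (-1)*0) + 0) = √((2 - 1*0) + 0) = √((2 + 0) + 0) = √(2 + 0) = √2 ≈ 1.4142)
n - 32/20 = √2 - 32/20 = √2 - 32*1/20 = √2 - 8/5 = -8/5 + √2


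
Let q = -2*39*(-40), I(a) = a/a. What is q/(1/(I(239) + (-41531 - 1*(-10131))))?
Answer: -97964880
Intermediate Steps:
I(a) = 1
q = 3120 (q = -78*(-40) = 3120)
q/(1/(I(239) + (-41531 - 1*(-10131)))) = 3120/(1/(1 + (-41531 - 1*(-10131)))) = 3120/(1/(1 + (-41531 + 10131))) = 3120/(1/(1 - 31400)) = 3120/(1/(-31399)) = 3120/(-1/31399) = 3120*(-31399) = -97964880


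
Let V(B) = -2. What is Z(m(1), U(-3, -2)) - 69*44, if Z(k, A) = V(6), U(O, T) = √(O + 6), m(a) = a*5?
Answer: -3038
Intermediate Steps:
m(a) = 5*a
U(O, T) = √(6 + O)
Z(k, A) = -2
Z(m(1), U(-3, -2)) - 69*44 = -2 - 69*44 = -2 - 3036 = -3038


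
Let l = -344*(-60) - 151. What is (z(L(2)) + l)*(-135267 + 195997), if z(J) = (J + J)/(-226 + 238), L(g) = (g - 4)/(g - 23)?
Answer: 78390769840/63 ≈ 1.2443e+9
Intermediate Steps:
L(g) = (-4 + g)/(-23 + g)
l = 20489 (l = 20640 - 151 = 20489)
z(J) = J/6 (z(J) = (2*J)/12 = (2*J)*(1/12) = J/6)
(z(L(2)) + l)*(-135267 + 195997) = (((-4 + 2)/(-23 + 2))/6 + 20489)*(-135267 + 195997) = ((-2/(-21))/6 + 20489)*60730 = ((-1/21*(-2))/6 + 20489)*60730 = ((1/6)*(2/21) + 20489)*60730 = (1/63 + 20489)*60730 = (1290808/63)*60730 = 78390769840/63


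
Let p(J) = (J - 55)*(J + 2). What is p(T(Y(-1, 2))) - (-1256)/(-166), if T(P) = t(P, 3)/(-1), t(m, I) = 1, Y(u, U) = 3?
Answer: -5276/83 ≈ -63.566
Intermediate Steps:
T(P) = -1 (T(P) = 1/(-1) = 1*(-1) = -1)
p(J) = (-55 + J)*(2 + J)
p(T(Y(-1, 2))) - (-1256)/(-166) = (-110 + (-1)**2 - 53*(-1)) - (-1256)/(-166) = (-110 + 1 + 53) - (-1256)*(-1)/166 = -56 - 1*628/83 = -56 - 628/83 = -5276/83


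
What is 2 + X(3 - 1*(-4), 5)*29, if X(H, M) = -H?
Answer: -201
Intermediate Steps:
2 + X(3 - 1*(-4), 5)*29 = 2 - (3 - 1*(-4))*29 = 2 - (3 + 4)*29 = 2 - 1*7*29 = 2 - 7*29 = 2 - 203 = -201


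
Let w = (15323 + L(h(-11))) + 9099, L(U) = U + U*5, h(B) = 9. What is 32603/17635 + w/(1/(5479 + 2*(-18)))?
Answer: 2349385309783/17635 ≈ 1.3322e+8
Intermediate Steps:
L(U) = 6*U (L(U) = U + 5*U = 6*U)
w = 24476 (w = (15323 + 6*9) + 9099 = (15323 + 54) + 9099 = 15377 + 9099 = 24476)
32603/17635 + w/(1/(5479 + 2*(-18))) = 32603/17635 + 24476/(1/(5479 + 2*(-18))) = 32603*(1/17635) + 24476/(1/(5479 - 36)) = 32603/17635 + 24476/(1/5443) = 32603/17635 + 24476*5443 = 32603/17635 + 133222868 = 2349385309783/17635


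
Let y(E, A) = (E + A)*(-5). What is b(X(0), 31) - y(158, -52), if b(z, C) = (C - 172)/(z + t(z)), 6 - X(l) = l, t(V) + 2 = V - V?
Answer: 1979/4 ≈ 494.75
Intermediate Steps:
t(V) = -2 (t(V) = -2 + (V - V) = -2 + 0 = -2)
X(l) = 6 - l
b(z, C) = (-172 + C)/(-2 + z) (b(z, C) = (C - 172)/(z - 2) = (-172 + C)/(-2 + z))
y(E, A) = -5*A - 5*E (y(E, A) = (A + E)*(-5) = -5*A - 5*E)
b(X(0), 31) - y(158, -52) = (-172 + 31)/(-2 + (6 - 1*0)) - (-5*(-52) - 5*158) = -141/(-2 + (6 + 0)) - (260 - 790) = -141/(-2 + 6) - 1*(-530) = -141/4 + 530 = 1979/4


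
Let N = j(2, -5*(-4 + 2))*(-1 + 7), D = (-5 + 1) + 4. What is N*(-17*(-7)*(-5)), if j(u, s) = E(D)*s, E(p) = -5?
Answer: 178500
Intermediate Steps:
D = 0 (D = -4 + 4 = 0)
j(u, s) = -5*s
N = -300 (N = (-(-25)*(-4 + 2))*(-1 + 7) = -(-25)*(-2)*6 = -5*10*6 = -50*6 = -300)
N*(-17*(-7)*(-5)) = -300*(-17*(-7))*(-5) = -35700*(-5) = -300*(-595) = 178500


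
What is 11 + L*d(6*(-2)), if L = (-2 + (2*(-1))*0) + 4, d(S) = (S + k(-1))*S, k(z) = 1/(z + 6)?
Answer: 1471/5 ≈ 294.20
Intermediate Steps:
k(z) = 1/(6 + z)
d(S) = S*(1/5 + S) (d(S) = (S + 1/(6 - 1))*S = (S + 1/5)*S = (1/5 + S)*S = S*(1/5 + S))
L = 2 (L = (-2 - 2*0) + 4 = (-2 + 0) + 4 = -2 + 4 = 2)
11 + L*d(6*(-2)) = 11 + 2*((6*(-2))*(1/5 + 6*(-2))) = 11 + 2*(-12*(1/5 - 12)) = 11 + 2*(-12*(-59/5)) = 11 + 2*(708/5) = 11 + 1416/5 = 1471/5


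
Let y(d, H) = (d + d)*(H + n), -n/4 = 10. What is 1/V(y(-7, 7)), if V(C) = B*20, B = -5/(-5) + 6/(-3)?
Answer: -1/20 ≈ -0.050000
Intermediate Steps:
n = -40 (n = -4*10 = -40)
y(d, H) = 2*d*(-40 + H) (y(d, H) = (d + d)*(H - 40) = (2*d)*(-40 + H) = 2*d*(-40 + H))
B = -1 (B = -5*(-⅕) + 6*(-⅓) = 1 - 2 = -1)
V(C) = -20 (V(C) = -1*20 = -20)
1/V(y(-7, 7)) = 1/(-20) = -1/20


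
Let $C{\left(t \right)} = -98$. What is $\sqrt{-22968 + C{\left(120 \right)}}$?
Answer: $i \sqrt{23066} \approx 151.88 i$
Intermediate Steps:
$\sqrt{-22968 + C{\left(120 \right)}} = \sqrt{-22968 - 98} = \sqrt{-23066} = i \sqrt{23066}$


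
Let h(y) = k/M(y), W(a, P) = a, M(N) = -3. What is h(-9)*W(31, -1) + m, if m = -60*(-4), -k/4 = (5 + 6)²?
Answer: 15724/3 ≈ 5241.3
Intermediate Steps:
k = -484 (k = -4*(5 + 6)² = -4*11² = -4*121 = -484)
m = 240
h(y) = 484/3 (h(y) = -484/(-3) = -484*(-⅓) = 484/3)
h(-9)*W(31, -1) + m = (484/3)*31 + 240 = 15004/3 + 240 = 15724/3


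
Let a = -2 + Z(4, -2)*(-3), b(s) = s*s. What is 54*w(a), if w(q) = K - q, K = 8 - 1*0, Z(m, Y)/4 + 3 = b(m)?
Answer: 8964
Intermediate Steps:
b(s) = s²
Z(m, Y) = -12 + 4*m²
K = 8 (K = 8 + 0 = 8)
a = -158 (a = -2 + (-12 + 4*4²)*(-3) = -2 + (-12 + 4*16)*(-3) = -2 + (-12 + 64)*(-3) = -2 + 52*(-3) = -2 - 156 = -158)
w(q) = 8 - q
54*w(a) = 54*(8 - 1*(-158)) = 54*(8 + 158) = 54*166 = 8964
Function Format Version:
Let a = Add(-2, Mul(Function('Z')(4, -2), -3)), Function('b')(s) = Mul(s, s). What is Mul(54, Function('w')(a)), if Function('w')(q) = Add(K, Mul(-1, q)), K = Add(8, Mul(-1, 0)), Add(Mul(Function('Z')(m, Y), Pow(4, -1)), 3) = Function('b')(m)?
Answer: 8964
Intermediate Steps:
Function('b')(s) = Pow(s, 2)
Function('Z')(m, Y) = Add(-12, Mul(4, Pow(m, 2)))
K = 8 (K = Add(8, 0) = 8)
a = -158 (a = Add(-2, Mul(Add(-12, Mul(4, Pow(4, 2))), -3)) = Add(-2, Mul(Add(-12, Mul(4, 16)), -3)) = Add(-2, Mul(Add(-12, 64), -3)) = Add(-2, Mul(52, -3)) = Add(-2, -156) = -158)
Function('w')(q) = Add(8, Mul(-1, q))
Mul(54, Function('w')(a)) = Mul(54, Add(8, Mul(-1, -158))) = Mul(54, Add(8, 158)) = Mul(54, 166) = 8964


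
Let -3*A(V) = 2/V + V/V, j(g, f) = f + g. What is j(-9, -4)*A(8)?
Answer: 65/12 ≈ 5.4167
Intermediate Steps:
A(V) = -⅓ - 2/(3*V) (A(V) = -(2/V + V/V)/3 = -(2/V + 1)/3 = -(1 + 2/V)/3 = -⅓ - 2/(3*V))
j(-9, -4)*A(8) = (-4 - 9)*((⅓)*(-2 - 1*8)/8) = -13*(-2 - 8)/(3*8) = -13*(-10)/(3*8) = -13*(-5/12) = 65/12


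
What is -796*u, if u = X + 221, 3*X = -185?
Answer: -380488/3 ≈ -1.2683e+5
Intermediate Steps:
X = -185/3 (X = (⅓)*(-185) = -185/3 ≈ -61.667)
u = 478/3 (u = -185/3 + 221 = 478/3 ≈ 159.33)
-796*u = -796*478/3 = -380488/3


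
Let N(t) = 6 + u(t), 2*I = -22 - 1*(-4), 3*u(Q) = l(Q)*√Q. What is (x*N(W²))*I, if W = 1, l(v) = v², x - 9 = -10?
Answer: 57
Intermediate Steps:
x = -1 (x = 9 - 10 = -1)
u(Q) = Q^(5/2)/3 (u(Q) = (Q²*√Q)/3 = Q^(5/2)/3)
I = -9 (I = (-22 - 1*(-4))/2 = (-22 + 4)/2 = (½)*(-18) = -9)
N(t) = 6 + t^(5/2)/3
(x*N(W²))*I = -(6 + (1²)^(5/2)/3)*(-9) = -(6 + 1^(5/2)/3)*(-9) = -(6 + (⅓)*1)*(-9) = -(6 + ⅓)*(-9) = -1*19/3*(-9) = -19/3*(-9) = 57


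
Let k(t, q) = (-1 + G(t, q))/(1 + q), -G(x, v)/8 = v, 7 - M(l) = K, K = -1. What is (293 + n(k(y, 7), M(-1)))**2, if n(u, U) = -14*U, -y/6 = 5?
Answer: 32761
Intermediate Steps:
M(l) = 8 (M(l) = 7 - 1*(-1) = 7 + 1 = 8)
G(x, v) = -8*v
y = -30 (y = -6*5 = -30)
k(t, q) = (-1 - 8*q)/(1 + q)
(293 + n(k(y, 7), M(-1)))**2 = (293 - 14*8)**2 = (293 - 112)**2 = 181**2 = 32761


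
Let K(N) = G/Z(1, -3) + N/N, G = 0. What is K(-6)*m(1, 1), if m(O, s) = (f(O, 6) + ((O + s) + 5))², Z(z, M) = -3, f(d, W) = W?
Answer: 169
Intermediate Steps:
K(N) = 1 (K(N) = 0/(-3) + N/N = 0*(-⅓) + 1 = 0 + 1 = 1)
m(O, s) = (11 + O + s)² (m(O, s) = (6 + ((O + s) + 5))² = (6 + (5 + O + s))² = (11 + O + s)²)
K(-6)*m(1, 1) = 1*(11 + 1 + 1)² = 1*13² = 1*169 = 169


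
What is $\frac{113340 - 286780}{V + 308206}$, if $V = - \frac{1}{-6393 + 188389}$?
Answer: $- \frac{6313077248}{11218451835} \approx -0.56274$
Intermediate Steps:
$V = - \frac{1}{181996} \approx -5.4946 \cdot 10^{-6}$
$\frac{113340 - 286780}{V + 308206} = \frac{113340 - 286780}{- \frac{1}{181996} + 308206} = - \frac{173440}{\frac{56092259175}{181996}} = \left(-173440\right) \frac{181996}{56092259175} = - \frac{6313077248}{11218451835}$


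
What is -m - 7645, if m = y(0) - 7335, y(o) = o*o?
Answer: -310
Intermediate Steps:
y(o) = o²
m = -7335 (m = 0² - 7335 = 0 - 7335 = -7335)
-m - 7645 = -1*(-7335) - 7645 = 7335 - 7645 = -310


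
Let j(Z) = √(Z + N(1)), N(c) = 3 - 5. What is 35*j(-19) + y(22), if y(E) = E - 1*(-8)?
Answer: 30 + 35*I*√21 ≈ 30.0 + 160.39*I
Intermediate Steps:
N(c) = -2
j(Z) = √(-2 + Z) (j(Z) = √(Z - 2) = √(-2 + Z))
y(E) = 8 + E (y(E) = E + 8 = 8 + E)
35*j(-19) + y(22) = 35*√(-2 - 19) + (8 + 22) = 35*√(-21) + 30 = 35*(I*√21) + 30 = 35*I*√21 + 30 = 30 + 35*I*√21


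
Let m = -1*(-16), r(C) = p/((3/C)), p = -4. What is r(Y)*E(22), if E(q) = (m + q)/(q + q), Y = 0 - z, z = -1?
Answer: -38/33 ≈ -1.1515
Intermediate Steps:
Y = 1 (Y = 0 - 1*(-1) = 0 + 1 = 1)
r(C) = -4*C/3
m = 16
E(q) = (16 + q)/(2*q) (E(q) = (16 + q)/(q + q) = (16 + q)/((2*q)) = (16 + q)*(1/(2*q)) = (16 + q)/(2*q))
r(Y)*E(22) = (-4/3*1)*((1/2)*(16 + 22)/22) = -2*38/(3*22) = -4/3*19/22 = -38/33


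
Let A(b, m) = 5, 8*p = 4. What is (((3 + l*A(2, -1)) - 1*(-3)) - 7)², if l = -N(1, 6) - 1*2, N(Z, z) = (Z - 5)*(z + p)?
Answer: 14161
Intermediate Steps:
p = ½ (p = (⅛)*4 = ½ ≈ 0.50000)
N(Z, z) = (½ + z)*(-5 + Z) (N(Z, z) = (Z - 5)*(z + ½) = (-5 + Z)*(½ + z) = (½ + z)*(-5 + Z))
l = 24 (l = -(-5/2 + (½)*1 - 5*6 + 1*6) - 1*2 = -(-5/2 + ½ - 30 + 6) - 2 = -1*(-26) - 2 = 26 - 2 = 24)
(((3 + l*A(2, -1)) - 1*(-3)) - 7)² = (((3 + 24*5) - 1*(-3)) - 7)² = (((3 + 120) + 3) - 7)² = ((123 + 3) - 7)² = (126 - 7)² = 119² = 14161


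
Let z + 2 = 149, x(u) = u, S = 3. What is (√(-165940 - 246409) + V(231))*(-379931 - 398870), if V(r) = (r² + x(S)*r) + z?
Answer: -42211793001 - 778801*I*√412349 ≈ -4.2212e+10 - 5.001e+8*I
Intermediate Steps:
z = 147 (z = -2 + 149 = 147)
V(r) = 147 + r² + 3*r (V(r) = (r² + 3*r) + 147 = 147 + r² + 3*r)
(√(-165940 - 246409) + V(231))*(-379931 - 398870) = (√(-165940 - 246409) + (147 + 231² + 3*231))*(-379931 - 398870) = (√(-412349) + (147 + 53361 + 693))*(-778801) = (I*√412349 + 54201)*(-778801) = (54201 + I*√412349)*(-778801) = -42211793001 - 778801*I*√412349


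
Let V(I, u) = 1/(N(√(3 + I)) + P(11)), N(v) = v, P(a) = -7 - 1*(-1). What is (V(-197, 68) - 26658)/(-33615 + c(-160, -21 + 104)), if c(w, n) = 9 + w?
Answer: 3065673/3883090 + I*√194/7766180 ≈ 0.78949 + 1.7935e-6*I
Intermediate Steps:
P(a) = -6 (P(a) = -7 + 1 = -6)
V(I, u) = 1/(-6 + √(3 + I)) (V(I, u) = 1/(√(3 + I) - 6) = 1/(-6 + √(3 + I)))
(V(-197, 68) - 26658)/(-33615 + c(-160, -21 + 104)) = (1/(-6 + √(3 - 197)) - 26658)/(-33615 + (9 - 160)) = (1/(-6 + √(-194)) - 26658)/(-33615 - 151) = (1/(-6 + I*√194) - 26658)/(-33766) = (-26658 + 1/(-6 + I*√194))*(-1/33766) = 13329/16883 - 1/(33766*(-6 + I*√194))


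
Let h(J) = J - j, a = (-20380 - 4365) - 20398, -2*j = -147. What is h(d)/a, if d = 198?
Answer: -249/90286 ≈ -0.0027579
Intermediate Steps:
j = 147/2 (j = -1/2*(-147) = 147/2 ≈ 73.500)
a = -45143 (a = -24745 - 20398 = -45143)
h(J) = -147/2 + J (h(J) = J - 1*147/2 = J - 147/2 = -147/2 + J)
h(d)/a = (-147/2 + 198)/(-45143) = (249/2)*(-1/45143) = -249/90286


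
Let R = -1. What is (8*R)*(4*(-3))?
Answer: 96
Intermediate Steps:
(8*R)*(4*(-3)) = (8*(-1))*(4*(-3)) = -8*(-12) = 96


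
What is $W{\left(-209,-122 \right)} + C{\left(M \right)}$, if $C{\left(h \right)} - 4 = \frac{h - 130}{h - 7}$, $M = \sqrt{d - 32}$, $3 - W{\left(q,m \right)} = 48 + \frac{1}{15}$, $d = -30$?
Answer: $- \frac{17932}{555} + \frac{41 i \sqrt{62}}{37} \approx -32.31 + 8.7253 i$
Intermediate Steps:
$W{\left(q,m \right)} = - \frac{676}{15}$ ($W{\left(q,m \right)} = 3 - \left(48 + \frac{1}{15}\right) = 3 - \frac{721}{15} = - \frac{676}{15}$)
$M = i \sqrt{62}$ ($M = \sqrt{-30 - 32} = \sqrt{-62} = i \sqrt{62} \approx 7.874 i$)
$C{\left(h \right)} = 4 + \frac{-130 + h}{-7 + h}$ ($C{\left(h \right)} = 4 + \frac{h - 130}{h - 7} = 4 + \frac{-130 + h}{-7 + h}$)
$W{\left(-209,-122 \right)} + C{\left(M \right)} = - \frac{676}{15} + \frac{-158 + 5 i \sqrt{62}}{-7 + i \sqrt{62}}$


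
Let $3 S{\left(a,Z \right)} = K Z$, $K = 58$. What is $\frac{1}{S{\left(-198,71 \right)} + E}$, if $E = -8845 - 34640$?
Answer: $- \frac{3}{126337} \approx -2.3746 \cdot 10^{-5}$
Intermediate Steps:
$S{\left(a,Z \right)} = \frac{58 Z}{3}$
$E = -43485$
$\frac{1}{S{\left(-198,71 \right)} + E} = \frac{1}{\frac{58}{3} \cdot 71 - 43485} = \frac{1}{\frac{4118}{3} - 43485} = \frac{1}{- \frac{126337}{3}} = - \frac{3}{126337}$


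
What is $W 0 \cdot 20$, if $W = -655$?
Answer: $0$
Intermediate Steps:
$W 0 \cdot 20 = - 655 \cdot 0 \cdot 20 = \left(-655\right) 0 = 0$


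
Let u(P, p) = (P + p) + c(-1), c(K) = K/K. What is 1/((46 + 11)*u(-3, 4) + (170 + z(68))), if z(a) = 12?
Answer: 1/296 ≈ 0.0033784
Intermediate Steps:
c(K) = 1
u(P, p) = 1 + P + p (u(P, p) = (P + p) + 1 = 1 + P + p)
1/((46 + 11)*u(-3, 4) + (170 + z(68))) = 1/((46 + 11)*(1 - 3 + 4) + (170 + 12)) = 1/(57*2 + 182) = 1/(114 + 182) = 1/296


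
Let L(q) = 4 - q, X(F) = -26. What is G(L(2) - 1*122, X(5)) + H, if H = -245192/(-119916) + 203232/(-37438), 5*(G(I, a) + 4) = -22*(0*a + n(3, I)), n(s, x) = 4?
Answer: -70101649318/2805884505 ≈ -24.984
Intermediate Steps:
G(I, a) = -108/5 (G(I, a) = -4 + (-22*(0*a + 4))/5 = -4 + (-22*(0 + 4))/5 = -4 + (-22*4)/5 = -4 + (⅕)*(-88) = -4 - 88/5 = -108/5)
H = -1898908802/561176901 (H = -245192*(-1/119916) + 203232*(-1/37438) = 61298/29979 - 101616/18719 = -1898908802/561176901 ≈ -3.3838)
G(L(2) - 1*122, X(5)) + H = -108/5 - 1898908802/561176901 = -70101649318/2805884505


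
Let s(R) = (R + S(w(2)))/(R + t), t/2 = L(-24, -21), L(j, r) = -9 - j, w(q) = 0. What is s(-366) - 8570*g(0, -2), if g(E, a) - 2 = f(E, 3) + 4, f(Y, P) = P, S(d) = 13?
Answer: -25915327/336 ≈ -77129.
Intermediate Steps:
t = 30 (t = 2*(-9 - 1*(-24)) = 2*(-9 + 24) = 2*15 = 30)
g(E, a) = 9 (g(E, a) = 2 + (3 + 4) = 2 + 7 = 9)
s(R) = (13 + R)/(30 + R) (s(R) = (R + 13)/(R + 30) = (13 + R)/(30 + R))
s(-366) - 8570*g(0, -2) = (13 - 366)/(30 - 366) - 8570*9 = -353/(-336) - 77130 = -1/336*(-353) - 77130 = 353/336 - 77130 = -25915327/336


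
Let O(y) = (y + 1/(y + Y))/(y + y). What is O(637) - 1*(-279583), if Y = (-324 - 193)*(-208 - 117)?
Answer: 60075613040899/214875388 ≈ 2.7958e+5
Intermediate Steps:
Y = 168025 (Y = -517*(-325) = 168025)
O(y) = (y + 1/(168025 + y))/(2*y) (O(y) = (y + 1/(y + 168025))/(y + y) = (y + 1/(168025 + y))/((2*y)) = (y + 1/(168025 + y))*(1/(2*y)) = (y + 1/(168025 + y))/(2*y))
O(637) - 1*(-279583) = (1/2)*(1 + 637**2 + 168025*637)/(637*(168025 + 637)) - 1*(-279583) = (1/2)*(1/637)*(1 + 405769 + 107031925)/168662 + 279583 = (1/2)*(1/637)*(1/168662)*107437695 + 279583 = 107437695/214875388 + 279583 = 60075613040899/214875388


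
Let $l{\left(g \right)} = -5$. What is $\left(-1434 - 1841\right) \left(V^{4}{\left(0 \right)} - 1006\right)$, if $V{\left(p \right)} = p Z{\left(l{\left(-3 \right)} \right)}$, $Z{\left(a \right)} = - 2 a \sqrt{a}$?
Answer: $3294650$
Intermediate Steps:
$Z{\left(a \right)} = - 2 a^{\frac{3}{2}}$
$V{\left(p \right)} = 10 i p \sqrt{5}$ ($V{\left(p \right)} = p \left(- 2 \left(-5\right)^{\frac{3}{2}}\right) = p \left(- 2 \left(- 5 i \sqrt{5}\right)\right) = p 10 i \sqrt{5} = 10 i p \sqrt{5}$)
$\left(-1434 - 1841\right) \left(V^{4}{\left(0 \right)} - 1006\right) = \left(-1434 - 1841\right) \left(\left(10 i 0 \sqrt{5}\right)^{4} - 1006\right) = - 3275 \left(0^{4} - 1006\right) = - 3275 \left(0 - 1006\right) = \left(-3275\right) \left(-1006\right) = 3294650$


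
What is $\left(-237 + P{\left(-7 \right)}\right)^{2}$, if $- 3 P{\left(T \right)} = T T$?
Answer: $\frac{577600}{9} \approx 64178.0$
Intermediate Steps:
$P{\left(T \right)} = - \frac{T^{2}}{3}$ ($P{\left(T \right)} = - \frac{T T}{3} = - \frac{T^{2}}{3}$)
$\left(-237 + P{\left(-7 \right)}\right)^{2} = \left(-237 - \frac{\left(-7\right)^{2}}{3}\right)^{2} = \left(-237 - \frac{49}{3}\right)^{2} = \left(- \frac{760}{3}\right)^{2} = \frac{577600}{9}$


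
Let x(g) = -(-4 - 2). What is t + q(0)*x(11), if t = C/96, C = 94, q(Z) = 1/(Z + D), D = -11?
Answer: 229/528 ≈ 0.43371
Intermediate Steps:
q(Z) = 1/(-11 + Z) (q(Z) = 1/(Z - 11) = 1/(-11 + Z))
x(g) = 6 (x(g) = -1*(-6) = 6)
t = 47/48 (t = 94/96 = 94*(1/96) = 47/48 ≈ 0.97917)
t + q(0)*x(11) = 47/48 + 6/(-11 + 0) = 47/48 + 6/(-11) = 47/48 - 1/11*6 = 47/48 - 6/11 = 229/528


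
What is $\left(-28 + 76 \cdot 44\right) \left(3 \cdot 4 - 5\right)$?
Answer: $23212$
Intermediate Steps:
$\left(-28 + 76 \cdot 44\right) \left(3 \cdot 4 - 5\right) = \left(-28 + 3344\right) \left(12 - 5\right) = 3316 \left(12 - 5\right) = 3316 \cdot 7 = 23212$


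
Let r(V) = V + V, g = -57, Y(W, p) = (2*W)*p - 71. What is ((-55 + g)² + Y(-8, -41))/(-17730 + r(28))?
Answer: -13129/17674 ≈ -0.74284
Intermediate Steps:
Y(W, p) = -71 + 2*W*p (Y(W, p) = 2*W*p - 71 = -71 + 2*W*p)
r(V) = 2*V
((-55 + g)² + Y(-8, -41))/(-17730 + r(28)) = ((-55 - 57)² + (-71 + 2*(-8)*(-41)))/(-17730 + 2*28) = ((-112)² + (-71 + 656))/(-17730 + 56) = (12544 + 585)/(-17674) = 13129*(-1/17674) = -13129/17674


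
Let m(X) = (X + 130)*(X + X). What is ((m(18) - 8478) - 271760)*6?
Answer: -1649460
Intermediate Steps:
m(X) = 2*X*(130 + X) (m(X) = (130 + X)*(2*X) = 2*X*(130 + X))
((m(18) - 8478) - 271760)*6 = ((2*18*(130 + 18) - 8478) - 271760)*6 = ((2*18*148 - 8478) - 271760)*6 = ((5328 - 8478) - 271760)*6 = (-3150 - 271760)*6 = -274910*6 = -1649460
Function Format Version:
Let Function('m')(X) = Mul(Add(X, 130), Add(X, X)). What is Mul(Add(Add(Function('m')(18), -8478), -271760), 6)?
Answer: -1649460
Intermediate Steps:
Function('m')(X) = Mul(2, X, Add(130, X)) (Function('m')(X) = Mul(Add(130, X), Mul(2, X)) = Mul(2, X, Add(130, X)))
Mul(Add(Add(Function('m')(18), -8478), -271760), 6) = Mul(Add(Add(Mul(2, 18, Add(130, 18)), -8478), -271760), 6) = Mul(Add(Add(Mul(2, 18, 148), -8478), -271760), 6) = Mul(Add(Add(5328, -8478), -271760), 6) = Mul(Add(-3150, -271760), 6) = Mul(-274910, 6) = -1649460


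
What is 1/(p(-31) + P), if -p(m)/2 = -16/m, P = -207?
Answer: -31/6449 ≈ -0.0048069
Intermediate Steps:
p(m) = 32/m (p(m) = -(-32)/m = 32/m)
1/(p(-31) + P) = 1/(32/(-31) - 207) = 1/(32*(-1/31) - 207) = 1/(-32/31 - 207) = 1/(-6449/31) = -31/6449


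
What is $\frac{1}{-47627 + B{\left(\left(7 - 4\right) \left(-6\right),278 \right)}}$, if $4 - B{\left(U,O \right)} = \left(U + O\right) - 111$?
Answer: $- \frac{1}{47772} \approx -2.0933 \cdot 10^{-5}$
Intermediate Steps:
$B{\left(U,O \right)} = 115 - O - U$ ($B{\left(U,O \right)} = 4 - \left(\left(U + O\right) - 111\right) = 4 - \left(\left(O + U\right) - 111\right) = 4 - \left(-111 + O + U\right) = 115 - O - U$)
$\frac{1}{-47627 + B{\left(\left(7 - 4\right) \left(-6\right),278 \right)}} = \frac{1}{-47627 - \left(163 + \left(7 - 4\right) \left(-6\right)\right)} = \frac{1}{-47627 - \left(163 - 18\right)} = \frac{1}{-47627 - 145} = \frac{1}{-47772} = - \frac{1}{47772}$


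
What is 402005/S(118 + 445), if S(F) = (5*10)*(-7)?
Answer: -80401/70 ≈ -1148.6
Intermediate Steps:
S(F) = -350 (S(F) = 50*(-7) = -350)
402005/S(118 + 445) = 402005/(-350) = 402005*(-1/350) = -80401/70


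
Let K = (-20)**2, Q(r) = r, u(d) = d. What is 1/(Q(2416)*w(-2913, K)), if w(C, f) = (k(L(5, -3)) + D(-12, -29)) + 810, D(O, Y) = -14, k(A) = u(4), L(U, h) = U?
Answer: 1/1932800 ≈ 5.1738e-7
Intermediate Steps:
k(A) = 4
K = 400
w(C, f) = 800 (w(C, f) = (4 - 14) + 810 = -10 + 810 = 800)
1/(Q(2416)*w(-2913, K)) = 1/(2416*800) = (1/2416)*(1/800) = 1/1932800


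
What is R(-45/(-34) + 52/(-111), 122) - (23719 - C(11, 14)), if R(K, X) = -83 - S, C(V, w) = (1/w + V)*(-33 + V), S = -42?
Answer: -168025/7 ≈ -24004.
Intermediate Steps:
C(V, w) = (-33 + V)*(V + 1/w) (C(V, w) = (V + 1/w)*(-33 + V) = (-33 + V)*(V + 1/w))
R(K, X) = -41 (R(K, X) = -83 - 1*(-42) = -83 + 42 = -41)
R(-45/(-34) + 52/(-111), 122) - (23719 - C(11, 14)) = -41 - (23719 - (-33 + 11 + 11*14*(-33 + 11))/14) = -41 - (23719 - (-33 + 11 + 11*14*(-22))/14) = -41 - (23719 - (-33 + 11 - 3388)/14) = -41 - (23719 - (-3410)/14) = -41 - (23719 - 1*(-1705/7)) = -41 - (23719 + 1705/7) = -41 - 1*167738/7 = -41 - 167738/7 = -168025/7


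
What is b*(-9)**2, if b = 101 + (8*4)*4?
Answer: 18549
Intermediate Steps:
b = 229 (b = 101 + 32*4 = 101 + 128 = 229)
b*(-9)**2 = 229*(-9)**2 = 229*81 = 18549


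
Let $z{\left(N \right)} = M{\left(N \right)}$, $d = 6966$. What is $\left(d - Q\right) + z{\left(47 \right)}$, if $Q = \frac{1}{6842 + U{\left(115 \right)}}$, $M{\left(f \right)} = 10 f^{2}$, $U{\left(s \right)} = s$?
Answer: $\frac{202142591}{6957} \approx 29056.0$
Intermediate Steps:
$Q = \frac{1}{6957}$ ($Q = \frac{1}{6842 + 115} = \frac{1}{6957} \approx 0.00014374$)
$z{\left(N \right)} = 10 N^{2}$
$\left(d - Q\right) + z{\left(47 \right)} = \left(6966 - \frac{1}{6957}\right) + 10 \cdot 47^{2} = \left(6966 - \frac{1}{6957}\right) + 10 \cdot 2209 = \frac{48462461}{6957} + 22090 = \frac{202142591}{6957}$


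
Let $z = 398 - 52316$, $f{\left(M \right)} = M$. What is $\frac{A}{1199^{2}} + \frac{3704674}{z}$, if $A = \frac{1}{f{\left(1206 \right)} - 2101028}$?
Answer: $- \frac{328921247023325669}{4609564378122594} \approx -71.356$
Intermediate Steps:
$z = -51918$ ($z = 398 - 52316 = -51918$)
$A = - \frac{1}{2099822}$ ($A = \frac{1}{1206 - 2101028} = \frac{1}{-2099822} = - \frac{1}{2099822} \approx -4.7623 \cdot 10^{-7}$)
$\frac{A}{1199^{2}} + \frac{3704674}{z} = - \frac{1}{2099822 \cdot 1199^{2}} + \frac{3704674}{-51918} = - \frac{1}{2099822 \cdot 1437601} + 3704674 \left(- \frac{1}{51918}\right) = \left(- \frac{1}{2099822}\right) \frac{1}{1437601} - \frac{108961}{1527} = - \frac{1}{3018706207022} - \frac{108961}{1527} = - \frac{328921247023325669}{4609564378122594}$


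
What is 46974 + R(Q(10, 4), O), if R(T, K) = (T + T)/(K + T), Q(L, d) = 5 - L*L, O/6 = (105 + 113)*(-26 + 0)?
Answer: 1601954512/34103 ≈ 46974.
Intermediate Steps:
O = -34008 (O = 6*((105 + 113)*(-26 + 0)) = 6*(218*(-26)) = 6*(-5668) = -34008)
Q(L, d) = 5 - L²
R(T, K) = 2*T/(K + T) (R(T, K) = (2*T)/(K + T) = 2*T/(K + T))
46974 + R(Q(10, 4), O) = 46974 + 2*(5 - 1*10²)/(-34008 + (5 - 1*10²)) = 46974 + 2*(5 - 1*100)/(-34008 + (5 - 1*100)) = 46974 + 2*(5 - 100)/(-34008 + (5 - 100)) = 46974 + 2*(-95)/(-34008 - 95) = 46974 + 2*(-95)/(-34103) = 46974 + 2*(-95)*(-1/34103) = 46974 + 190/34103 = 1601954512/34103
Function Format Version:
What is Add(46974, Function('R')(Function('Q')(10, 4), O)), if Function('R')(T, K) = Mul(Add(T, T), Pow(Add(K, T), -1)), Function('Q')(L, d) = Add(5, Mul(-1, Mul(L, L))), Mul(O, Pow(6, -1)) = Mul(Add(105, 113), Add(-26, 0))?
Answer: Rational(1601954512, 34103) ≈ 46974.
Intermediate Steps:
O = -34008 (O = Mul(6, Mul(Add(105, 113), Add(-26, 0))) = Mul(6, Mul(218, -26)) = Mul(6, -5668) = -34008)
Function('Q')(L, d) = Add(5, Mul(-1, Pow(L, 2)))
Function('R')(T, K) = Mul(2, T, Pow(Add(K, T), -1)) (Function('R')(T, K) = Mul(Mul(2, T), Pow(Add(K, T), -1)) = Mul(2, T, Pow(Add(K, T), -1)))
Add(46974, Function('R')(Function('Q')(10, 4), O)) = Add(46974, Mul(2, Add(5, Mul(-1, Pow(10, 2))), Pow(Add(-34008, Add(5, Mul(-1, Pow(10, 2)))), -1))) = Add(46974, Mul(2, Add(5, Mul(-1, 100)), Pow(Add(-34008, Add(5, Mul(-1, 100))), -1))) = Add(46974, Mul(2, Add(5, -100), Pow(Add(-34008, Add(5, -100)), -1))) = Add(46974, Mul(2, -95, Pow(Add(-34008, -95), -1))) = Add(46974, Mul(2, -95, Pow(-34103, -1))) = Add(46974, Mul(2, -95, Rational(-1, 34103))) = Add(46974, Rational(190, 34103)) = Rational(1601954512, 34103)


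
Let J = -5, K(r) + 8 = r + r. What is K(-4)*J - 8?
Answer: 72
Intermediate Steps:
K(r) = -8 + 2*r (K(r) = -8 + (r + r) = -8 + 2*r)
K(-4)*J - 8 = (-8 + 2*(-4))*(-5) - 8 = (-8 - 8)*(-5) - 8 = -16*(-5) - 8 = 80 - 8 = 72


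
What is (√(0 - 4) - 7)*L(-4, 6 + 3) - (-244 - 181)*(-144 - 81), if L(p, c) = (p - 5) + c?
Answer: -95625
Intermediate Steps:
L(p, c) = -5 + c + p (L(p, c) = (-5 + p) + c = -5 + c + p)
(√(0 - 4) - 7)*L(-4, 6 + 3) - (-244 - 181)*(-144 - 81) = (√(0 - 4) - 7)*(-5 + (6 + 3) - 4) - (-244 - 181)*(-144 - 81) = (√(-4) - 7)*(-5 + 9 - 4) - (-425)*(-225) = (2*I - 7)*0 - 1*95625 = (-7 + 2*I)*0 - 95625 = 0 - 95625 = -95625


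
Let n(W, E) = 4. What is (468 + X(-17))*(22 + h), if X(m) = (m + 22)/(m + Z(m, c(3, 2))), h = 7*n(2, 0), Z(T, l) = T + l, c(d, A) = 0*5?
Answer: 397675/17 ≈ 23393.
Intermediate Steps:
c(d, A) = 0
h = 28 (h = 7*4 = 28)
X(m) = (22 + m)/(2*m) (X(m) = (m + 22)/(m + (m + 0)) = (22 + m)/(m + m) = (22 + m)/((2*m)) = (22 + m)*(1/(2*m)) = (22 + m)/(2*m))
(468 + X(-17))*(22 + h) = (468 + (1/2)*(22 - 17)/(-17))*(22 + 28) = (468 + (1/2)*(-1/17)*5)*50 = (468 - 5/34)*50 = (15907/34)*50 = 397675/17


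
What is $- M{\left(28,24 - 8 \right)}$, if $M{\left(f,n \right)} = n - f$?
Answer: $12$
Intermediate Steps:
$- M{\left(28,24 - 8 \right)} = - (\left(24 - 8\right) - 28) = - (16 - 28) = \left(-1\right) \left(-12\right) = 12$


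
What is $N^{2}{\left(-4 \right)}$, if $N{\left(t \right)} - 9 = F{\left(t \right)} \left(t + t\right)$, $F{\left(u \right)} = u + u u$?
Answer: $7569$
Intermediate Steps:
$F{\left(u \right)} = u + u^{2}$
$N{\left(t \right)} = 9 + 2 t^{2} \left(1 + t\right)$ ($N{\left(t \right)} = 9 + t \left(1 + t\right) \left(t + t\right) = 9 + t \left(1 + t\right) 2 t = 9 + 2 t^{2} \left(1 + t\right)$)
$N^{2}{\left(-4 \right)} = \left(9 + 2 \left(-4\right)^{2} \left(1 - 4\right)\right)^{2} = \left(9 + 2 \cdot 16 \left(-3\right)\right)^{2} = \left(9 - 96\right)^{2} = \left(-87\right)^{2} = 7569$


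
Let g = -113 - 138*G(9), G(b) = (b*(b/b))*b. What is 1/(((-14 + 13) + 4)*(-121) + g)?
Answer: -1/11654 ≈ -8.5807e-5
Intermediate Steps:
G(b) = b² (G(b) = (b*1)*b = b*b = b²)
g = -11291 (g = -113 - 138*9² = -113 - 138*81 = -113 - 11178 = -11291)
1/(((-14 + 13) + 4)*(-121) + g) = 1/(((-14 + 13) + 4)*(-121) - 11291) = 1/((-1 + 4)*(-121) - 11291) = 1/(3*(-121) - 11291) = 1/(-363 - 11291) = 1/(-11654) = -1/11654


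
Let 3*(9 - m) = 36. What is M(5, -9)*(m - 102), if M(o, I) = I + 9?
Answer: 0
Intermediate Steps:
m = -3 (m = 9 - 1/3*36 = 9 - 12 = -3)
M(o, I) = 9 + I
M(5, -9)*(m - 102) = (9 - 9)*(-3 - 102) = 0*(-105) = 0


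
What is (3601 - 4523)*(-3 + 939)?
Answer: -862992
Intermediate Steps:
(3601 - 4523)*(-3 + 939) = -922*936 = -862992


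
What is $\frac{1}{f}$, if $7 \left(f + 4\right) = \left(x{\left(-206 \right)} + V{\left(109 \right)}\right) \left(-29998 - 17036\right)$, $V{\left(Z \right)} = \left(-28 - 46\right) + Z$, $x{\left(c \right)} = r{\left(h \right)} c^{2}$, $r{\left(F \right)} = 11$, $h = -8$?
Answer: $- \frac{7}{21956929282} \approx -3.1881 \cdot 10^{-10}$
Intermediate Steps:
$x{\left(c \right)} = 11 c^{2}$
$V{\left(Z \right)} = -74 + Z$
$f = - \frac{21956929282}{7}$ ($f = -4 + \frac{\left(11 \left(-206\right)^{2} + \left(-74 + 109\right)\right) \left(-29998 - 17036\right)}{7} = -4 + \frac{\left(11 \cdot 42436 + 35\right) \left(-47034\right)}{7} = -4 + \frac{\left(466796 + 35\right) \left(-47034\right)}{7} = -4 + \frac{466831 \left(-47034\right)}{7} = -4 + \frac{1}{7} \left(-21956929254\right) = -4 - \frac{21956929254}{7} = - \frac{21956929282}{7} \approx -3.1367 \cdot 10^{9}$)
$\frac{1}{f} = \frac{1}{- \frac{21956929282}{7}} = - \frac{7}{21956929282}$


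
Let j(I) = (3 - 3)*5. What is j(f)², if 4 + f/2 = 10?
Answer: 0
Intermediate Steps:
f = 12 (f = -8 + 2*10 = -8 + 20 = 12)
j(I) = 0 (j(I) = 0*5 = 0)
j(f)² = 0² = 0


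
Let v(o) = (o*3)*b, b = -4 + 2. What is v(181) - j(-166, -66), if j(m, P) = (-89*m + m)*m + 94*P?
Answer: 2430046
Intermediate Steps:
b = -2
j(m, P) = -88*m² + 94*P (j(m, P) = (-88*m)*m + 94*P = -88*m² + 94*P)
v(o) = -6*o (v(o) = (o*3)*(-2) = (3*o)*(-2) = -6*o)
v(181) - j(-166, -66) = -6*181 - (-88*(-166)² + 94*(-66)) = -1086 - (-88*27556 - 6204) = -1086 - (-2424928 - 6204) = -1086 - 1*(-2431132) = -1086 + 2431132 = 2430046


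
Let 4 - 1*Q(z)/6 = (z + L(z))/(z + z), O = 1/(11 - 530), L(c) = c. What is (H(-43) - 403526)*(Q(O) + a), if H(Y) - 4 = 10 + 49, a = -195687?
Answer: 78945201747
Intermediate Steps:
H(Y) = 63 (H(Y) = 4 + (10 + 49) = 4 + 59 = 63)
O = -1/519 (O = 1/(-519) = -1/519 ≈ -0.0019268)
Q(z) = 18 (Q(z) = 24 - 6*(z + z)/(z + z) = 24 - 6*2*z/(2*z) = 24 - 6*2*z*1/(2*z) = 24 - 6*1 = 24 - 6 = 18)
(H(-43) - 403526)*(Q(O) + a) = (63 - 403526)*(18 - 195687) = -403463*(-195669) = 78945201747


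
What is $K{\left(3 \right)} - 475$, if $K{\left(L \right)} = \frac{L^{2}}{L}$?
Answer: $-472$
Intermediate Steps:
$K{\left(L \right)} = L$
$K{\left(3 \right)} - 475 = 3 - 475 = -472$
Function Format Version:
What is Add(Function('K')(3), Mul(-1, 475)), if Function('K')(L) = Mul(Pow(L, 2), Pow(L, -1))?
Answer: -472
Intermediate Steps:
Function('K')(L) = L
Add(Function('K')(3), Mul(-1, 475)) = Add(3, Mul(-1, 475)) = Add(3, -475) = -472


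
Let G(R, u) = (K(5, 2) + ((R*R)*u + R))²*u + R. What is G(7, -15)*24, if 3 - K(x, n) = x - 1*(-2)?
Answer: -192896472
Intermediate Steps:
K(x, n) = 1 - x (K(x, n) = 3 - (x - 1*(-2)) = 3 - (x + 2) = 3 - (2 + x) = 3 + (-2 - x) = 1 - x)
G(R, u) = R + u*(-4 + R + u*R²)² (G(R, u) = ((1 - 1*5) + ((R*R)*u + R))²*u + R = ((1 - 5) + (R²*u + R))²*u + R = (-4 + (u*R² + R))²*u + R = (-4 + (R + u*R²))²*u + R = (-4 + R + u*R²)²*u + R = u*(-4 + R + u*R²)² + R = R + u*(-4 + R + u*R²)²)
G(7, -15)*24 = (7 - 15*(-4 + 7 - 15*7²)²)*24 = (7 - 15*(-4 + 7 - 15*49)²)*24 = (7 - 15*(-4 + 7 - 735)²)*24 = (7 - 15*(-732)²)*24 = (7 - 15*535824)*24 = (7 - 8037360)*24 = -8037353*24 = -192896472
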